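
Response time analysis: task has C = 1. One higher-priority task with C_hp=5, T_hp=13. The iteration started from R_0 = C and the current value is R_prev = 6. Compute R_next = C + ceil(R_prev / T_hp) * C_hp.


R_next = C + ceil(R_prev / T_hp) * C_hp
ceil(6 / 13) = ceil(0.4615) = 1
Interference = 1 * 5 = 5
R_next = 1 + 5 = 6
R_next = R_prev, so the iteration has converged (response time = 6).

6


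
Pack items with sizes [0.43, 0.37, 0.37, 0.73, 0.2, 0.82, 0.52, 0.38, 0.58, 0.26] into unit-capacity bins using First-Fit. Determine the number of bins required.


Place items sequentially using First-Fit:
  Item 0.43 -> new Bin 1
  Item 0.37 -> Bin 1 (now 0.8)
  Item 0.37 -> new Bin 2
  Item 0.73 -> new Bin 3
  Item 0.2 -> Bin 1 (now 1.0)
  Item 0.82 -> new Bin 4
  Item 0.52 -> Bin 2 (now 0.89)
  Item 0.38 -> new Bin 5
  Item 0.58 -> Bin 5 (now 0.96)
  Item 0.26 -> Bin 3 (now 0.99)
Total bins used = 5

5


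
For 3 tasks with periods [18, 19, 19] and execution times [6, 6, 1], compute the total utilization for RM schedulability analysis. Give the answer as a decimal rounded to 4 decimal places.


Compute individual utilizations (exact fractions):
  Task 1: C/T = 6/18 = 1/3 (approx. 0.3333)
  Task 2: C/T = 6/19 (approx. 0.3158)
  Task 3: C/T = 1/19 (approx. 0.0526)
Total utilization U = 1/3 + 6/19 + 1/19 = 40/57
Rounded to 4 decimal places: U = 0.7018
RM (Liu & Layland) bound for 3 tasks = 0.779763; compare with U = 40/57 (approx. 0.701754)
U <= bound, so schedulable by RM sufficient condition.

0.7018


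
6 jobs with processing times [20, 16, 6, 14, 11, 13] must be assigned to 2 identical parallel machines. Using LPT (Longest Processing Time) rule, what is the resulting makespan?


Sort jobs in decreasing order (LPT): [20, 16, 14, 13, 11, 6]
Assign each job to the least loaded machine:
  Machine 1: jobs [20, 13, 6], load = 39
  Machine 2: jobs [16, 14, 11], load = 41
Makespan = max load = 41

41


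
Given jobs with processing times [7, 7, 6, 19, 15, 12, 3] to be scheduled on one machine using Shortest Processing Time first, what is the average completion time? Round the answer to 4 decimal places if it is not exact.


Sort jobs by processing time (SPT order): [3, 6, 7, 7, 12, 15, 19]
Compute completion times sequentially:
  Job 1: processing = 3, completes at 3
  Job 2: processing = 6, completes at 9
  Job 3: processing = 7, completes at 16
  Job 4: processing = 7, completes at 23
  Job 5: processing = 12, completes at 35
  Job 6: processing = 15, completes at 50
  Job 7: processing = 19, completes at 69
Sum of completion times = 205
Average completion time = 205/7 = 29.2857

29.2857


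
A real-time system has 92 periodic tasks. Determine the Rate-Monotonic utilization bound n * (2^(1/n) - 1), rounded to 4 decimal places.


Compute 2^(1/92) = 1.0075626620
Subtract 1: 1.0075626620 - 1 = 0.0075626620
Multiply by n: 92 * 0.0075626620 = 0.6957649040
Round to 4 dp: 0.6958

0.6958


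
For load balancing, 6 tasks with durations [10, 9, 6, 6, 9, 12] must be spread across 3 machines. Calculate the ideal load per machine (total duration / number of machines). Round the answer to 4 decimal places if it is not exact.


Total processing time = 10 + 9 + 6 + 6 + 9 + 12 = 52
Number of machines = 3
Ideal balanced load = 52 / 3 = 17.3333

17.3333


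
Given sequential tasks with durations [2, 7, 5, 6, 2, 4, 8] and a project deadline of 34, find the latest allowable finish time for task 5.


LF(activity 5) = deadline - sum of successor durations
Successors: activities 6 through 7 with durations [4, 8]
Sum of successor durations = 12
LF = 34 - 12 = 22

22


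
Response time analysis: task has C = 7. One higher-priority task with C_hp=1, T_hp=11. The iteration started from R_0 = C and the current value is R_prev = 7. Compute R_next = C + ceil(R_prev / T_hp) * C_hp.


R_next = C + ceil(R_prev / T_hp) * C_hp
ceil(7 / 11) = ceil(0.6364) = 1
Interference = 1 * 1 = 1
R_next = 7 + 1 = 8

8


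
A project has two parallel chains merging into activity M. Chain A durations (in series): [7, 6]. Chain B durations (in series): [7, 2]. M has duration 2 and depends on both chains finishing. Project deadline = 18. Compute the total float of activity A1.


Forward pass: ES(A1) = sum of predecessors on chain A = 0
EF = ES + duration = 0 + 7 = 7
Backward pass: LF(M) = deadline = 18; LS(M) = 18 - 2 = 16
LF(A1) = LS(M) - sum(successors on chain A) = 16 - 6 = 10
LS = LF - duration = 10 - 7 = 3
Total float = LS - ES = 3 - 0 = 3

3


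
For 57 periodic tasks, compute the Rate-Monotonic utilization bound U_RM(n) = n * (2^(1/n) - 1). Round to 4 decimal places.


Compute 2^(1/57) = 1.0122347161
Subtract 1: 1.0122347161 - 1 = 0.0122347161
Multiply by n: 57 * 0.0122347161 = 0.6973788177
Round to 4 dp: 0.6974

0.6974


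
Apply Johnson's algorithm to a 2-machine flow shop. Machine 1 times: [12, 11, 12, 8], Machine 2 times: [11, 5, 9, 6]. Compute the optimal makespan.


Apply Johnson's rule:
  Group 1 (a <= b): []
  Group 2 (a > b): [(1, 12, 11), (3, 12, 9), (4, 8, 6), (2, 11, 5)]
Optimal job order: [1, 3, 4, 2]
Schedule:
  Job 1: M1 done at 12, M2 done at 23
  Job 3: M1 done at 24, M2 done at 33
  Job 4: M1 done at 32, M2 done at 39
  Job 2: M1 done at 43, M2 done at 48
Makespan = 48

48


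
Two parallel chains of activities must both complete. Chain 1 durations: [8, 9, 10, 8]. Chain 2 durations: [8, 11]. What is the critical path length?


Path A total = 8 + 9 + 10 + 8 = 35
Path B total = 8 + 11 = 19
Critical path = longest path = max(35, 19) = 35

35


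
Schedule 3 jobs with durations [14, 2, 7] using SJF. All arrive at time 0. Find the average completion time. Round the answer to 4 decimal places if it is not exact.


SJF order (ascending): [2, 7, 14]
Completion times:
  Job 1: burst=2, C=2
  Job 2: burst=7, C=9
  Job 3: burst=14, C=23
Average completion = 34/3 = 11.3333

11.3333


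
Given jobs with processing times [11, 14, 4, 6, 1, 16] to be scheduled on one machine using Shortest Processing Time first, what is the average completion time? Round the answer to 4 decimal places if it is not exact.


Sort jobs by processing time (SPT order): [1, 4, 6, 11, 14, 16]
Compute completion times sequentially:
  Job 1: processing = 1, completes at 1
  Job 2: processing = 4, completes at 5
  Job 3: processing = 6, completes at 11
  Job 4: processing = 11, completes at 22
  Job 5: processing = 14, completes at 36
  Job 6: processing = 16, completes at 52
Sum of completion times = 127
Average completion time = 127/6 = 21.1667

21.1667


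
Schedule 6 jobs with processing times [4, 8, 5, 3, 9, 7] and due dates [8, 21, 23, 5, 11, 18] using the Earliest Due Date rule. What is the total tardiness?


Sort by due date (EDD order): [(3, 5), (4, 8), (9, 11), (7, 18), (8, 21), (5, 23)]
Compute completion times and tardiness:
  Job 1: p=3, d=5, C=3, tardiness=max(0,3-5)=0
  Job 2: p=4, d=8, C=7, tardiness=max(0,7-8)=0
  Job 3: p=9, d=11, C=16, tardiness=max(0,16-11)=5
  Job 4: p=7, d=18, C=23, tardiness=max(0,23-18)=5
  Job 5: p=8, d=21, C=31, tardiness=max(0,31-21)=10
  Job 6: p=5, d=23, C=36, tardiness=max(0,36-23)=13
Total tardiness = 33

33


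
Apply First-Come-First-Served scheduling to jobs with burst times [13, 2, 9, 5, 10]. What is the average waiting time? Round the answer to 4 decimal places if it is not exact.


FCFS order (as given): [13, 2, 9, 5, 10]
Waiting times:
  Job 1: wait = 0
  Job 2: wait = 13
  Job 3: wait = 15
  Job 4: wait = 24
  Job 5: wait = 29
Sum of waiting times = 81
Average waiting time = 81/5 = 16.2

16.2


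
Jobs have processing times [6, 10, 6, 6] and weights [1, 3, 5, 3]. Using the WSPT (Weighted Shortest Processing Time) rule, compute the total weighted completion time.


Compute p/w ratios and sort ascending (WSPT): [(6, 5), (6, 3), (10, 3), (6, 1)]
Compute weighted completion times:
  Job (p=6,w=5): C=6, w*C=5*6=30
  Job (p=6,w=3): C=12, w*C=3*12=36
  Job (p=10,w=3): C=22, w*C=3*22=66
  Job (p=6,w=1): C=28, w*C=1*28=28
Total weighted completion time = 160

160


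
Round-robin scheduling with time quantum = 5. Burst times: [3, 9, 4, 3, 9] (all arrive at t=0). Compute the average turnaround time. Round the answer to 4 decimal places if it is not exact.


Time quantum = 5
Execution trace:
  J1 runs 3 units, time = 3
  J2 runs 5 units, time = 8
  J3 runs 4 units, time = 12
  J4 runs 3 units, time = 15
  J5 runs 5 units, time = 20
  J2 runs 4 units, time = 24
  J5 runs 4 units, time = 28
Finish times: [3, 24, 12, 15, 28]
Average turnaround = 82/5 = 16.4

16.4


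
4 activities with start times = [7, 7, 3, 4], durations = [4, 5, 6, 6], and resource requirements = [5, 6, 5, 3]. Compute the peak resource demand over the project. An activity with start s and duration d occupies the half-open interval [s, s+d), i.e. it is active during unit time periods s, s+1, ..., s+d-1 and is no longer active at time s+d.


Each activity i is active on [start_i, start_i + duration_i).
Compute total resource usage per time slot:
  t=0: active resources = [], total = 0
  t=1: active resources = [], total = 0
  t=2: active resources = [], total = 0
  t=3: active resources = [5], total = 5
  t=4: active resources = [5, 3], total = 8
  t=5: active resources = [5, 3], total = 8
  t=6: active resources = [5, 3], total = 8
  t=7: active resources = [5, 6, 5, 3], total = 19
  t=8: active resources = [5, 6, 5, 3], total = 19
  t=9: active resources = [5, 6, 3], total = 14
  t=10: active resources = [5, 6], total = 11
  t=11: active resources = [6], total = 6
Peak resource demand = 19

19


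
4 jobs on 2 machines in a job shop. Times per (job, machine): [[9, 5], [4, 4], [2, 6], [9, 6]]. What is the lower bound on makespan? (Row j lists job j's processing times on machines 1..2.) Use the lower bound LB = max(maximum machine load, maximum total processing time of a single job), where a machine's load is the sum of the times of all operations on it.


Machine loads:
  Machine 1: 9 + 4 + 2 + 9 = 24
  Machine 2: 5 + 4 + 6 + 6 = 21
Max machine load = 24
Job totals:
  Job 1: 14
  Job 2: 8
  Job 3: 8
  Job 4: 15
Max job total = 15
Lower bound = max(24, 15) = 24

24


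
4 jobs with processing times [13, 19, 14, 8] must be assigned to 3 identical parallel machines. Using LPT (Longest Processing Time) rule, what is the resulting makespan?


Sort jobs in decreasing order (LPT): [19, 14, 13, 8]
Assign each job to the least loaded machine:
  Machine 1: jobs [19], load = 19
  Machine 2: jobs [14], load = 14
  Machine 3: jobs [13, 8], load = 21
Makespan = max load = 21

21


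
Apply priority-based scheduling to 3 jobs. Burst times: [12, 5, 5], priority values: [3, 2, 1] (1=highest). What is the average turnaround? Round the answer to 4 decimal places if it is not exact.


Sort by priority (ascending = highest first):
Order: [(1, 5), (2, 5), (3, 12)]
Completion times:
  Priority 1, burst=5, C=5
  Priority 2, burst=5, C=10
  Priority 3, burst=12, C=22
Average turnaround = 37/3 = 12.3333

12.3333


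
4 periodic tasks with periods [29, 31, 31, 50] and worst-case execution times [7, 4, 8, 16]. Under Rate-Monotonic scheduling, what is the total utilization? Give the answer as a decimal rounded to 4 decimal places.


Compute individual utilizations (exact fractions):
  Task 1: C/T = 7/29 (approx. 0.2414)
  Task 2: C/T = 4/31 (approx. 0.129)
  Task 3: C/T = 8/31 (approx. 0.2581)
  Task 4: C/T = 16/50 = 8/25 (approx. 0.32)
Total utilization U = 7/29 + 4/31 + 8/31 + 8/25 = 21317/22475
Rounded to 4 decimal places: U = 0.9485
RM (Liu & Layland) bound for 4 tasks = 0.756828; compare with U = 21317/22475 (approx. 0.948476)
bound < U <= 1, so the RM sufficient condition is not met (inconclusive; an exact test such as response-time analysis is needed).

0.9485


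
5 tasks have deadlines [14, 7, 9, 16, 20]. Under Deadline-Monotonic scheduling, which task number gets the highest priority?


Sort tasks by relative deadline (ascending):
  Task 2: deadline = 7
  Task 3: deadline = 9
  Task 1: deadline = 14
  Task 4: deadline = 16
  Task 5: deadline = 20
Priority order (highest first): [2, 3, 1, 4, 5]
Highest priority task = 2

2


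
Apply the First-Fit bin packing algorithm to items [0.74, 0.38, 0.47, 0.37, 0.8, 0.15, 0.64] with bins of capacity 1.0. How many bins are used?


Place items sequentially using First-Fit:
  Item 0.74 -> new Bin 1
  Item 0.38 -> new Bin 2
  Item 0.47 -> Bin 2 (now 0.85)
  Item 0.37 -> new Bin 3
  Item 0.8 -> new Bin 4
  Item 0.15 -> Bin 1 (now 0.89)
  Item 0.64 -> new Bin 5
Total bins used = 5

5


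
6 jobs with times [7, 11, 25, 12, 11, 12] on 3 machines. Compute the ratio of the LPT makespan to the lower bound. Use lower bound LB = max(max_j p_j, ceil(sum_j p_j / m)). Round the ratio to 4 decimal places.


LPT order: [25, 12, 12, 11, 11, 7]
Machine loads after assignment: [25, 30, 23]
LPT makespan = 30
Lower bound = max(max_job, ceil(total/3)) = max(25, 26) = 26
Ratio = 30 / 26 = 1.1538

1.1538


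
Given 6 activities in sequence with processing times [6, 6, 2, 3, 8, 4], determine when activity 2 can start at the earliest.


Activity 2 starts after activities 1 through 1 complete.
Predecessor durations: [6]
ES = 6 = 6

6


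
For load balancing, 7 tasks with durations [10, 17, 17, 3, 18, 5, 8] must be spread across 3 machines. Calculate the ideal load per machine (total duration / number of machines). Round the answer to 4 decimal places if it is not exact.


Total processing time = 10 + 17 + 17 + 3 + 18 + 5 + 8 = 78
Number of machines = 3
Ideal balanced load = 78 / 3 = 26.0

26.0


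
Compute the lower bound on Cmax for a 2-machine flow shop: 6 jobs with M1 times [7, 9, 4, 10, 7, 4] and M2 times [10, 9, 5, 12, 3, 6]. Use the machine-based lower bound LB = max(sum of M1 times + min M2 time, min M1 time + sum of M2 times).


LB1 = sum(M1 times) + min(M2 times) = 41 + 3 = 44
LB2 = min(M1 times) + sum(M2 times) = 4 + 45 = 49
Lower bound = max(LB1, LB2) = max(44, 49) = 49

49


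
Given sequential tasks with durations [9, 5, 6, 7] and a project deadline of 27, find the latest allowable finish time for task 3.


LF(activity 3) = deadline - sum of successor durations
Successors: activities 4 through 4 with durations [7]
Sum of successor durations = 7
LF = 27 - 7 = 20

20


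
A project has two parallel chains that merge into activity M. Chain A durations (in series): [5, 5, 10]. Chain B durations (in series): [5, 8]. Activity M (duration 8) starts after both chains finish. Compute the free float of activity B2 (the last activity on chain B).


ES(B2) = sum of predecessors on chain B = 5
EF(B2) = ES + duration = 5 + 8 = 13
Successor of B2 is M. ES(M) = max(sum(A), sum(B)) = max(20, 13) = 20
Free float = ES(successor) - EF(current) = 20 - 13 = 7

7


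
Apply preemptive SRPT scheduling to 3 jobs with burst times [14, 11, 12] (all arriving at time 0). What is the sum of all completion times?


Since all jobs arrive at t=0, SRPT equals SPT ordering.
SPT order: [11, 12, 14]
Completion times:
  Job 1: p=11, C=11
  Job 2: p=12, C=23
  Job 3: p=14, C=37
Total completion time = 11 + 23 + 37 = 71

71


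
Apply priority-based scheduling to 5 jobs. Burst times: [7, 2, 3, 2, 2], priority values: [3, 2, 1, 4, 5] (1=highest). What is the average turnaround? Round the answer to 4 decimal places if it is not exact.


Sort by priority (ascending = highest first):
Order: [(1, 3), (2, 2), (3, 7), (4, 2), (5, 2)]
Completion times:
  Priority 1, burst=3, C=3
  Priority 2, burst=2, C=5
  Priority 3, burst=7, C=12
  Priority 4, burst=2, C=14
  Priority 5, burst=2, C=16
Average turnaround = 50/5 = 10.0

10.0


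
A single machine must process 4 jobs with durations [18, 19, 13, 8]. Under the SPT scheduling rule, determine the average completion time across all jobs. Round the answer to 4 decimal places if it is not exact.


Sort jobs by processing time (SPT order): [8, 13, 18, 19]
Compute completion times sequentially:
  Job 1: processing = 8, completes at 8
  Job 2: processing = 13, completes at 21
  Job 3: processing = 18, completes at 39
  Job 4: processing = 19, completes at 58
Sum of completion times = 126
Average completion time = 126/4 = 31.5

31.5


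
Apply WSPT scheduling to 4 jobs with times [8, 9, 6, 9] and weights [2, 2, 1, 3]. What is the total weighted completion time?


Compute p/w ratios and sort ascending (WSPT): [(9, 3), (8, 2), (9, 2), (6, 1)]
Compute weighted completion times:
  Job (p=9,w=3): C=9, w*C=3*9=27
  Job (p=8,w=2): C=17, w*C=2*17=34
  Job (p=9,w=2): C=26, w*C=2*26=52
  Job (p=6,w=1): C=32, w*C=1*32=32
Total weighted completion time = 145

145


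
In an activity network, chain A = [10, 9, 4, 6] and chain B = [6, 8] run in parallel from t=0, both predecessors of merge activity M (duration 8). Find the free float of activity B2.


ES(B2) = sum of predecessors on chain B = 6
EF(B2) = ES + duration = 6 + 8 = 14
Successor of B2 is M. ES(M) = max(sum(A), sum(B)) = max(29, 14) = 29
Free float = ES(successor) - EF(current) = 29 - 14 = 15

15


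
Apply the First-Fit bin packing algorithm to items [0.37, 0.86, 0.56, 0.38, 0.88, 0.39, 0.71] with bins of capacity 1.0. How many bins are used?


Place items sequentially using First-Fit:
  Item 0.37 -> new Bin 1
  Item 0.86 -> new Bin 2
  Item 0.56 -> Bin 1 (now 0.93)
  Item 0.38 -> new Bin 3
  Item 0.88 -> new Bin 4
  Item 0.39 -> Bin 3 (now 0.77)
  Item 0.71 -> new Bin 5
Total bins used = 5

5


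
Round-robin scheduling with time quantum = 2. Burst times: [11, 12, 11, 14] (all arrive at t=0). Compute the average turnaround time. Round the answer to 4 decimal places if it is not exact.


Time quantum = 2
Execution trace:
  J1 runs 2 units, time = 2
  J2 runs 2 units, time = 4
  J3 runs 2 units, time = 6
  J4 runs 2 units, time = 8
  J1 runs 2 units, time = 10
  J2 runs 2 units, time = 12
  J3 runs 2 units, time = 14
  J4 runs 2 units, time = 16
  J1 runs 2 units, time = 18
  J2 runs 2 units, time = 20
  J3 runs 2 units, time = 22
  J4 runs 2 units, time = 24
  J1 runs 2 units, time = 26
  J2 runs 2 units, time = 28
  J3 runs 2 units, time = 30
  J4 runs 2 units, time = 32
  J1 runs 2 units, time = 34
  J2 runs 2 units, time = 36
  J3 runs 2 units, time = 38
  J4 runs 2 units, time = 40
  J1 runs 1 units, time = 41
  J2 runs 2 units, time = 43
  J3 runs 1 units, time = 44
  J4 runs 2 units, time = 46
  J4 runs 2 units, time = 48
Finish times: [41, 43, 44, 48]
Average turnaround = 176/4 = 44.0

44.0


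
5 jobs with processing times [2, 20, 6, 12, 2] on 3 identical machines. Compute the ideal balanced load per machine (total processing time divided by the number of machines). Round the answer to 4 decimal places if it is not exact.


Total processing time = 2 + 20 + 6 + 12 + 2 = 42
Number of machines = 3
Ideal balanced load = 42 / 3 = 14.0

14.0


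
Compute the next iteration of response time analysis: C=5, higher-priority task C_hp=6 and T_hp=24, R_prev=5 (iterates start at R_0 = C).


R_next = C + ceil(R_prev / T_hp) * C_hp
ceil(5 / 24) = ceil(0.2083) = 1
Interference = 1 * 6 = 6
R_next = 5 + 6 = 11

11


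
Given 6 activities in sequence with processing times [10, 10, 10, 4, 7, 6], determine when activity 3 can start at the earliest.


Activity 3 starts after activities 1 through 2 complete.
Predecessor durations: [10, 10]
ES = 10 + 10 = 20

20


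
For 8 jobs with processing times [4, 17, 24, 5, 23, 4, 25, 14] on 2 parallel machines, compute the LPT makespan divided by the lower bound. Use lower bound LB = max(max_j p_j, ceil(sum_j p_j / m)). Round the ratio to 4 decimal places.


LPT order: [25, 24, 23, 17, 14, 5, 4, 4]
Machine loads after assignment: [60, 56]
LPT makespan = 60
Lower bound = max(max_job, ceil(total/2)) = max(25, 58) = 58
Ratio = 60 / 58 = 1.0345

1.0345


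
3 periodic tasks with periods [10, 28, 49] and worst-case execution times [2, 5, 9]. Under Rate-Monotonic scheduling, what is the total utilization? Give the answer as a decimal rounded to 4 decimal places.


Compute individual utilizations (exact fractions):
  Task 1: C/T = 2/10 = 1/5 (approx. 0.2)
  Task 2: C/T = 5/28 (approx. 0.1786)
  Task 3: C/T = 9/49 (approx. 0.1837)
Total utilization U = 1/5 + 5/28 + 9/49 = 551/980
Rounded to 4 decimal places: U = 0.5622
RM (Liu & Layland) bound for 3 tasks = 0.779763; compare with U = 551/980 (approx. 0.562245)
U <= bound, so schedulable by RM sufficient condition.

0.5622


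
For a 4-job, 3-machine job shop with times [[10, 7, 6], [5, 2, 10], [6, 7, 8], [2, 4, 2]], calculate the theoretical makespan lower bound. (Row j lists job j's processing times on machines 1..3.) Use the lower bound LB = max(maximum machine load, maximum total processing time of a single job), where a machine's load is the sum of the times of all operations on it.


Machine loads:
  Machine 1: 10 + 5 + 6 + 2 = 23
  Machine 2: 7 + 2 + 7 + 4 = 20
  Machine 3: 6 + 10 + 8 + 2 = 26
Max machine load = 26
Job totals:
  Job 1: 23
  Job 2: 17
  Job 3: 21
  Job 4: 8
Max job total = 23
Lower bound = max(26, 23) = 26

26


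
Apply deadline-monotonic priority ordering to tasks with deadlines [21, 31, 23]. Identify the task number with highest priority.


Sort tasks by relative deadline (ascending):
  Task 1: deadline = 21
  Task 3: deadline = 23
  Task 2: deadline = 31
Priority order (highest first): [1, 3, 2]
Highest priority task = 1

1


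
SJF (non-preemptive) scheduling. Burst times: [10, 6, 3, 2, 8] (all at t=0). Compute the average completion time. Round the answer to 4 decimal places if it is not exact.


SJF order (ascending): [2, 3, 6, 8, 10]
Completion times:
  Job 1: burst=2, C=2
  Job 2: burst=3, C=5
  Job 3: burst=6, C=11
  Job 4: burst=8, C=19
  Job 5: burst=10, C=29
Average completion = 66/5 = 13.2

13.2


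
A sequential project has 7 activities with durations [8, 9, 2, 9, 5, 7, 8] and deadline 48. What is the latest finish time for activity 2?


LF(activity 2) = deadline - sum of successor durations
Successors: activities 3 through 7 with durations [2, 9, 5, 7, 8]
Sum of successor durations = 31
LF = 48 - 31 = 17

17


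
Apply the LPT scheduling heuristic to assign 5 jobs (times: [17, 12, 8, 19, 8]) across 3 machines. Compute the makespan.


Sort jobs in decreasing order (LPT): [19, 17, 12, 8, 8]
Assign each job to the least loaded machine:
  Machine 1: jobs [19], load = 19
  Machine 2: jobs [17, 8], load = 25
  Machine 3: jobs [12, 8], load = 20
Makespan = max load = 25

25


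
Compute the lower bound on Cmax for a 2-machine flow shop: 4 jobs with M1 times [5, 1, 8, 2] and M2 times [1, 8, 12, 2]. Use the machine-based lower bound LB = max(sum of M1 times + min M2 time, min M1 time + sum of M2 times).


LB1 = sum(M1 times) + min(M2 times) = 16 + 1 = 17
LB2 = min(M1 times) + sum(M2 times) = 1 + 23 = 24
Lower bound = max(LB1, LB2) = max(17, 24) = 24

24


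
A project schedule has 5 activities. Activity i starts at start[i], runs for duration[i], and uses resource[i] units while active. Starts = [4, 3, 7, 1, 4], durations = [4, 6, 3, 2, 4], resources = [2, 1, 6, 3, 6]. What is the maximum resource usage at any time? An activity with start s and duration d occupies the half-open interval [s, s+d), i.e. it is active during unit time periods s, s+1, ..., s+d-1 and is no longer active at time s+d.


Each activity i is active on [start_i, start_i + duration_i).
Compute total resource usage per time slot:
  t=0: active resources = [], total = 0
  t=1: active resources = [3], total = 3
  t=2: active resources = [3], total = 3
  t=3: active resources = [1], total = 1
  t=4: active resources = [2, 1, 6], total = 9
  t=5: active resources = [2, 1, 6], total = 9
  t=6: active resources = [2, 1, 6], total = 9
  t=7: active resources = [2, 1, 6, 6], total = 15
  t=8: active resources = [1, 6], total = 7
  t=9: active resources = [6], total = 6
Peak resource demand = 15

15


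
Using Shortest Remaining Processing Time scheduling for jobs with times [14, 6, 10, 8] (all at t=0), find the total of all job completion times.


Since all jobs arrive at t=0, SRPT equals SPT ordering.
SPT order: [6, 8, 10, 14]
Completion times:
  Job 1: p=6, C=6
  Job 2: p=8, C=14
  Job 3: p=10, C=24
  Job 4: p=14, C=38
Total completion time = 6 + 14 + 24 + 38 = 82

82


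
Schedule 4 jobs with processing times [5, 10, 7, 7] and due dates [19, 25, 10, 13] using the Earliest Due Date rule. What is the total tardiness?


Sort by due date (EDD order): [(7, 10), (7, 13), (5, 19), (10, 25)]
Compute completion times and tardiness:
  Job 1: p=7, d=10, C=7, tardiness=max(0,7-10)=0
  Job 2: p=7, d=13, C=14, tardiness=max(0,14-13)=1
  Job 3: p=5, d=19, C=19, tardiness=max(0,19-19)=0
  Job 4: p=10, d=25, C=29, tardiness=max(0,29-25)=4
Total tardiness = 5

5


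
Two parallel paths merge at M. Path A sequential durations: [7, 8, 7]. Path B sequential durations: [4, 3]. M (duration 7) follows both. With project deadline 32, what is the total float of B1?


Forward pass: ES(B1) = sum of predecessors on chain B = 0
EF = ES + duration = 0 + 4 = 4
Backward pass: LF(M) = deadline = 32; LS(M) = 32 - 7 = 25
LF(B1) = LS(M) - sum(successors on chain B) = 25 - 3 = 22
LS = LF - duration = 22 - 4 = 18
Total float = LS - ES = 18 - 0 = 18

18


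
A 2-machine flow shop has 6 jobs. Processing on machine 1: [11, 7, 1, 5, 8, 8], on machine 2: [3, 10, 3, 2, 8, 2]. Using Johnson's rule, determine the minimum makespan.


Apply Johnson's rule:
  Group 1 (a <= b): [(3, 1, 3), (2, 7, 10), (5, 8, 8)]
  Group 2 (a > b): [(1, 11, 3), (4, 5, 2), (6, 8, 2)]
Optimal job order: [3, 2, 5, 1, 4, 6]
Schedule:
  Job 3: M1 done at 1, M2 done at 4
  Job 2: M1 done at 8, M2 done at 18
  Job 5: M1 done at 16, M2 done at 26
  Job 1: M1 done at 27, M2 done at 30
  Job 4: M1 done at 32, M2 done at 34
  Job 6: M1 done at 40, M2 done at 42
Makespan = 42

42


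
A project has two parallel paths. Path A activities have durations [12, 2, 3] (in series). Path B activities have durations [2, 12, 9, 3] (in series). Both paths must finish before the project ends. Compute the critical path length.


Path A total = 12 + 2 + 3 = 17
Path B total = 2 + 12 + 9 + 3 = 26
Critical path = longest path = max(17, 26) = 26

26


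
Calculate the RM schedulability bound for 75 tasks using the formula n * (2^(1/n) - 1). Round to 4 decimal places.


Compute 2^(1/75) = 1.0092848012
Subtract 1: 1.0092848012 - 1 = 0.0092848012
Multiply by n: 75 * 0.0092848012 = 0.6963600900
Round to 4 dp: 0.6964

0.6964


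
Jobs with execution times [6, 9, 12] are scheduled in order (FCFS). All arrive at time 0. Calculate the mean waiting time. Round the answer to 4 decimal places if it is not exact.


FCFS order (as given): [6, 9, 12]
Waiting times:
  Job 1: wait = 0
  Job 2: wait = 6
  Job 3: wait = 15
Sum of waiting times = 21
Average waiting time = 21/3 = 7.0

7.0


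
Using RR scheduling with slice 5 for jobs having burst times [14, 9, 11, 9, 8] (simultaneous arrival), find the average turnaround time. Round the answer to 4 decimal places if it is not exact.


Time quantum = 5
Execution trace:
  J1 runs 5 units, time = 5
  J2 runs 5 units, time = 10
  J3 runs 5 units, time = 15
  J4 runs 5 units, time = 20
  J5 runs 5 units, time = 25
  J1 runs 5 units, time = 30
  J2 runs 4 units, time = 34
  J3 runs 5 units, time = 39
  J4 runs 4 units, time = 43
  J5 runs 3 units, time = 46
  J1 runs 4 units, time = 50
  J3 runs 1 units, time = 51
Finish times: [50, 34, 51, 43, 46]
Average turnaround = 224/5 = 44.8

44.8


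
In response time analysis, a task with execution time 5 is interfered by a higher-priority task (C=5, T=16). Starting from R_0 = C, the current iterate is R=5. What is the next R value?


R_next = C + ceil(R_prev / T_hp) * C_hp
ceil(5 / 16) = ceil(0.3125) = 1
Interference = 1 * 5 = 5
R_next = 5 + 5 = 10

10


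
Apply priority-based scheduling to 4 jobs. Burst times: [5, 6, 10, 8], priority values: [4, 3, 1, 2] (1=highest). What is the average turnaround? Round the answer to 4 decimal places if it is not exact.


Sort by priority (ascending = highest first):
Order: [(1, 10), (2, 8), (3, 6), (4, 5)]
Completion times:
  Priority 1, burst=10, C=10
  Priority 2, burst=8, C=18
  Priority 3, burst=6, C=24
  Priority 4, burst=5, C=29
Average turnaround = 81/4 = 20.25

20.25


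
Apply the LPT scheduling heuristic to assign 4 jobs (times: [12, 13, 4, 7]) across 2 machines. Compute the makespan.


Sort jobs in decreasing order (LPT): [13, 12, 7, 4]
Assign each job to the least loaded machine:
  Machine 1: jobs [13, 4], load = 17
  Machine 2: jobs [12, 7], load = 19
Makespan = max load = 19

19


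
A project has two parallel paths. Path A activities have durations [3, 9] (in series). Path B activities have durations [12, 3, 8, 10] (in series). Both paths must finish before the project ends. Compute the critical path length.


Path A total = 3 + 9 = 12
Path B total = 12 + 3 + 8 + 10 = 33
Critical path = longest path = max(12, 33) = 33

33


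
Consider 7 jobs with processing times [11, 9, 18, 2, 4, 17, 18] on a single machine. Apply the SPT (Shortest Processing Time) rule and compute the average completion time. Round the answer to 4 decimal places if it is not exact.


Sort jobs by processing time (SPT order): [2, 4, 9, 11, 17, 18, 18]
Compute completion times sequentially:
  Job 1: processing = 2, completes at 2
  Job 2: processing = 4, completes at 6
  Job 3: processing = 9, completes at 15
  Job 4: processing = 11, completes at 26
  Job 5: processing = 17, completes at 43
  Job 6: processing = 18, completes at 61
  Job 7: processing = 18, completes at 79
Sum of completion times = 232
Average completion time = 232/7 = 33.1429

33.1429


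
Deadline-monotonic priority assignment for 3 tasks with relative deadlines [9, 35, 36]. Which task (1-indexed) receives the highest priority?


Sort tasks by relative deadline (ascending):
  Task 1: deadline = 9
  Task 2: deadline = 35
  Task 3: deadline = 36
Priority order (highest first): [1, 2, 3]
Highest priority task = 1

1


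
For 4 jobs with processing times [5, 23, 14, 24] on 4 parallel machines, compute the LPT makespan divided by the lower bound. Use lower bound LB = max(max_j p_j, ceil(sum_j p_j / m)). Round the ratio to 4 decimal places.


LPT order: [24, 23, 14, 5]
Machine loads after assignment: [24, 23, 14, 5]
LPT makespan = 24
Lower bound = max(max_job, ceil(total/4)) = max(24, 17) = 24
Ratio = 24 / 24 = 1.0

1.0


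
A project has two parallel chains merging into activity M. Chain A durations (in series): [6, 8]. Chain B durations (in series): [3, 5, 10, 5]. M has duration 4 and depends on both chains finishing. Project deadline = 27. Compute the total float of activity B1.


Forward pass: ES(B1) = sum of predecessors on chain B = 0
EF = ES + duration = 0 + 3 = 3
Backward pass: LF(M) = deadline = 27; LS(M) = 27 - 4 = 23
LF(B1) = LS(M) - sum(successors on chain B) = 23 - 20 = 3
LS = LF - duration = 3 - 3 = 0
Total float = LS - ES = 0 - 0 = 0

0


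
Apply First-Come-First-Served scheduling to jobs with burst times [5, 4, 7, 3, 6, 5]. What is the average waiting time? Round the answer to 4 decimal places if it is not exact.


FCFS order (as given): [5, 4, 7, 3, 6, 5]
Waiting times:
  Job 1: wait = 0
  Job 2: wait = 5
  Job 3: wait = 9
  Job 4: wait = 16
  Job 5: wait = 19
  Job 6: wait = 25
Sum of waiting times = 74
Average waiting time = 74/6 = 12.3333

12.3333


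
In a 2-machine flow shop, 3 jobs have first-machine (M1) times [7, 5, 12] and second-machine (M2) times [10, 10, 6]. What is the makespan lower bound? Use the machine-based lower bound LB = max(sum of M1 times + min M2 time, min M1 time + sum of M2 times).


LB1 = sum(M1 times) + min(M2 times) = 24 + 6 = 30
LB2 = min(M1 times) + sum(M2 times) = 5 + 26 = 31
Lower bound = max(LB1, LB2) = max(30, 31) = 31

31


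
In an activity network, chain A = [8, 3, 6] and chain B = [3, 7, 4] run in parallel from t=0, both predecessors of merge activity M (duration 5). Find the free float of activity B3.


ES(B3) = sum of predecessors on chain B = 10
EF(B3) = ES + duration = 10 + 4 = 14
Successor of B3 is M. ES(M) = max(sum(A), sum(B)) = max(17, 14) = 17
Free float = ES(successor) - EF(current) = 17 - 14 = 3

3


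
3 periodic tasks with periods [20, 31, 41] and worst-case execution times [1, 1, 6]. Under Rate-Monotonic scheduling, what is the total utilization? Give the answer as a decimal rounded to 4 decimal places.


Compute individual utilizations (exact fractions):
  Task 1: C/T = 1/20 (approx. 0.05)
  Task 2: C/T = 1/31 (approx. 0.0323)
  Task 3: C/T = 6/41 (approx. 0.1463)
Total utilization U = 1/20 + 1/31 + 6/41 = 5811/25420
Rounded to 4 decimal places: U = 0.2286
RM (Liu & Layland) bound for 3 tasks = 0.779763; compare with U = 5811/25420 (approx. 0.228600)
U <= bound, so schedulable by RM sufficient condition.

0.2286


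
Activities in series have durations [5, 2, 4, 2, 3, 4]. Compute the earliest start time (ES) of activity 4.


Activity 4 starts after activities 1 through 3 complete.
Predecessor durations: [5, 2, 4]
ES = 5 + 2 + 4 = 11

11


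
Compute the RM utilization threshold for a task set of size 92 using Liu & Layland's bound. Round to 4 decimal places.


Compute 2^(1/92) = 1.0075626620
Subtract 1: 1.0075626620 - 1 = 0.0075626620
Multiply by n: 92 * 0.0075626620 = 0.6957649040
Round to 4 dp: 0.6958

0.6958


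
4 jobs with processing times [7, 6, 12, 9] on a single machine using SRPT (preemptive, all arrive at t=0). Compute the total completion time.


Since all jobs arrive at t=0, SRPT equals SPT ordering.
SPT order: [6, 7, 9, 12]
Completion times:
  Job 1: p=6, C=6
  Job 2: p=7, C=13
  Job 3: p=9, C=22
  Job 4: p=12, C=34
Total completion time = 6 + 13 + 22 + 34 = 75

75


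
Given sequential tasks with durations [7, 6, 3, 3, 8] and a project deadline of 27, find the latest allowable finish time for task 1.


LF(activity 1) = deadline - sum of successor durations
Successors: activities 2 through 5 with durations [6, 3, 3, 8]
Sum of successor durations = 20
LF = 27 - 20 = 7

7


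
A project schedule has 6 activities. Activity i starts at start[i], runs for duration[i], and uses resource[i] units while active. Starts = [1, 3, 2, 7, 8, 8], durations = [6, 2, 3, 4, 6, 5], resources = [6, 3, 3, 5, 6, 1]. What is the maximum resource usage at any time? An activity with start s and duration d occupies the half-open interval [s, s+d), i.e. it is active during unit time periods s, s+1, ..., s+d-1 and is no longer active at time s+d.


Each activity i is active on [start_i, start_i + duration_i).
Compute total resource usage per time slot:
  t=0: active resources = [], total = 0
  t=1: active resources = [6], total = 6
  t=2: active resources = [6, 3], total = 9
  t=3: active resources = [6, 3, 3], total = 12
  t=4: active resources = [6, 3, 3], total = 12
  t=5: active resources = [6], total = 6
  t=6: active resources = [6], total = 6
  t=7: active resources = [5], total = 5
  t=8: active resources = [5, 6, 1], total = 12
  t=9: active resources = [5, 6, 1], total = 12
  t=10: active resources = [5, 6, 1], total = 12
  t=11: active resources = [6, 1], total = 7
  t=12: active resources = [6, 1], total = 7
  t=13: active resources = [6], total = 6
Peak resource demand = 12

12


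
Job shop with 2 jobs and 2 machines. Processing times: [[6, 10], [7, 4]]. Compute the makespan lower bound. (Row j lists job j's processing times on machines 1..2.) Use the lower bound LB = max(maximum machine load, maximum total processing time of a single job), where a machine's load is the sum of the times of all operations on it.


Machine loads:
  Machine 1: 6 + 7 = 13
  Machine 2: 10 + 4 = 14
Max machine load = 14
Job totals:
  Job 1: 16
  Job 2: 11
Max job total = 16
Lower bound = max(14, 16) = 16

16


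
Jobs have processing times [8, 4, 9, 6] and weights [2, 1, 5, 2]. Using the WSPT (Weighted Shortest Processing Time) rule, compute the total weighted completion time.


Compute p/w ratios and sort ascending (WSPT): [(9, 5), (6, 2), (8, 2), (4, 1)]
Compute weighted completion times:
  Job (p=9,w=5): C=9, w*C=5*9=45
  Job (p=6,w=2): C=15, w*C=2*15=30
  Job (p=8,w=2): C=23, w*C=2*23=46
  Job (p=4,w=1): C=27, w*C=1*27=27
Total weighted completion time = 148

148


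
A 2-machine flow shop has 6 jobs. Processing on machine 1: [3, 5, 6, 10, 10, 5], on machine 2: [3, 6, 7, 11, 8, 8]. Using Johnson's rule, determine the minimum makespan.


Apply Johnson's rule:
  Group 1 (a <= b): [(1, 3, 3), (2, 5, 6), (6, 5, 8), (3, 6, 7), (4, 10, 11)]
  Group 2 (a > b): [(5, 10, 8)]
Optimal job order: [1, 2, 6, 3, 4, 5]
Schedule:
  Job 1: M1 done at 3, M2 done at 6
  Job 2: M1 done at 8, M2 done at 14
  Job 6: M1 done at 13, M2 done at 22
  Job 3: M1 done at 19, M2 done at 29
  Job 4: M1 done at 29, M2 done at 40
  Job 5: M1 done at 39, M2 done at 48
Makespan = 48

48


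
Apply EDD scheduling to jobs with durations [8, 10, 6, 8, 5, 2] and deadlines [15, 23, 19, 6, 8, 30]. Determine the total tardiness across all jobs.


Sort by due date (EDD order): [(8, 6), (5, 8), (8, 15), (6, 19), (10, 23), (2, 30)]
Compute completion times and tardiness:
  Job 1: p=8, d=6, C=8, tardiness=max(0,8-6)=2
  Job 2: p=5, d=8, C=13, tardiness=max(0,13-8)=5
  Job 3: p=8, d=15, C=21, tardiness=max(0,21-15)=6
  Job 4: p=6, d=19, C=27, tardiness=max(0,27-19)=8
  Job 5: p=10, d=23, C=37, tardiness=max(0,37-23)=14
  Job 6: p=2, d=30, C=39, tardiness=max(0,39-30)=9
Total tardiness = 44

44


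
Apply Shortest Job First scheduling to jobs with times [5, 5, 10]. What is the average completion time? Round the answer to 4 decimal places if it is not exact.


SJF order (ascending): [5, 5, 10]
Completion times:
  Job 1: burst=5, C=5
  Job 2: burst=5, C=10
  Job 3: burst=10, C=20
Average completion = 35/3 = 11.6667

11.6667


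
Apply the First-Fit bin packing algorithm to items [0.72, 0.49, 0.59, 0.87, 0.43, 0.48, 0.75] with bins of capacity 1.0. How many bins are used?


Place items sequentially using First-Fit:
  Item 0.72 -> new Bin 1
  Item 0.49 -> new Bin 2
  Item 0.59 -> new Bin 3
  Item 0.87 -> new Bin 4
  Item 0.43 -> Bin 2 (now 0.92)
  Item 0.48 -> new Bin 5
  Item 0.75 -> new Bin 6
Total bins used = 6

6


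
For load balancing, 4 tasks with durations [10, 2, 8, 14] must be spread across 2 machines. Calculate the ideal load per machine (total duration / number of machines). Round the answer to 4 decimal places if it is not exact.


Total processing time = 10 + 2 + 8 + 14 = 34
Number of machines = 2
Ideal balanced load = 34 / 2 = 17.0

17.0


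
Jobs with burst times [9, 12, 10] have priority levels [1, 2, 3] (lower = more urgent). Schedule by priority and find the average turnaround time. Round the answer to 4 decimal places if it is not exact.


Sort by priority (ascending = highest first):
Order: [(1, 9), (2, 12), (3, 10)]
Completion times:
  Priority 1, burst=9, C=9
  Priority 2, burst=12, C=21
  Priority 3, burst=10, C=31
Average turnaround = 61/3 = 20.3333

20.3333


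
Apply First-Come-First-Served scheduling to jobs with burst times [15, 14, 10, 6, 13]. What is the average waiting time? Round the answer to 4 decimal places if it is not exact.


FCFS order (as given): [15, 14, 10, 6, 13]
Waiting times:
  Job 1: wait = 0
  Job 2: wait = 15
  Job 3: wait = 29
  Job 4: wait = 39
  Job 5: wait = 45
Sum of waiting times = 128
Average waiting time = 128/5 = 25.6

25.6


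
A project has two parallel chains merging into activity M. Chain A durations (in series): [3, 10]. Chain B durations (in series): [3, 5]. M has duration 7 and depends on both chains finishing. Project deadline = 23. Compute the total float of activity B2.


Forward pass: ES(B2) = sum of predecessors on chain B = 3
EF = ES + duration = 3 + 5 = 8
Backward pass: LF(M) = deadline = 23; LS(M) = 23 - 7 = 16
LF(B2) = LS(M) - sum(successors on chain B) = 16 - 0 = 16
LS = LF - duration = 16 - 5 = 11
Total float = LS - ES = 11 - 3 = 8

8


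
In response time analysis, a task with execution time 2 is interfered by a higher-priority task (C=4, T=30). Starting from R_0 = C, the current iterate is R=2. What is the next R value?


R_next = C + ceil(R_prev / T_hp) * C_hp
ceil(2 / 30) = ceil(0.0667) = 1
Interference = 1 * 4 = 4
R_next = 2 + 4 = 6

6
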